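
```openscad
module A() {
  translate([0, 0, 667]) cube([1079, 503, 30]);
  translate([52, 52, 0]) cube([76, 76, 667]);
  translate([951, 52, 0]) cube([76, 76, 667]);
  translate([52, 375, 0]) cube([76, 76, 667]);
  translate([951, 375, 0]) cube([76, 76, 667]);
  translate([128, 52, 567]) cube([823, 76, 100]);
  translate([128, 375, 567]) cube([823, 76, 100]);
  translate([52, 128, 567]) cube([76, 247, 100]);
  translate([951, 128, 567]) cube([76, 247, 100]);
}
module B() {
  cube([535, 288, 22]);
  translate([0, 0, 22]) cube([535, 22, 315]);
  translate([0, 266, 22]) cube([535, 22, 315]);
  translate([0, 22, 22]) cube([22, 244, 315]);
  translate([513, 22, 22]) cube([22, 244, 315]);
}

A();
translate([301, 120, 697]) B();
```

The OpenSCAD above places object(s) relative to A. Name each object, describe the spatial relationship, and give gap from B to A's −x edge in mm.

A is a table. B is an open box. The open box is on top of the table. The gap from the open box to the table's −x edge is 301 mm.

The open box's min-x is at 301; the table's min-x is 0; gap = 301 mm.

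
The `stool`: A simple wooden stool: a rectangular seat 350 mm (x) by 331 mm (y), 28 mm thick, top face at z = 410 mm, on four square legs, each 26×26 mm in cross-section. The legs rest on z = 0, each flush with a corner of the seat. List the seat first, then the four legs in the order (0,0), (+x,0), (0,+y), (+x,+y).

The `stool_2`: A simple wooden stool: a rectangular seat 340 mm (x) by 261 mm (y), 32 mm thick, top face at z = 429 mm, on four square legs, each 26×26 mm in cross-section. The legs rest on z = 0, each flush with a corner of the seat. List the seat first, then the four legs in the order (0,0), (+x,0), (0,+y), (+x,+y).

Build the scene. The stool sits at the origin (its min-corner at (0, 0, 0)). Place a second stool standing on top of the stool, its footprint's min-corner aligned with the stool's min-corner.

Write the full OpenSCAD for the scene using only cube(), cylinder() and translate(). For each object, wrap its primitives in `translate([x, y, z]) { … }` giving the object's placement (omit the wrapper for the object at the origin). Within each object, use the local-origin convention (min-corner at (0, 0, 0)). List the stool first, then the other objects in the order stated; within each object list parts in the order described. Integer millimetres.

translate([0, 0, 382]) cube([350, 331, 28]);
cube([26, 26, 382]);
translate([324, 0, 0]) cube([26, 26, 382]);
translate([0, 305, 0]) cube([26, 26, 382]);
translate([324, 305, 0]) cube([26, 26, 382]);
translate([0, 0, 410]) {
  translate([0, 0, 397]) cube([340, 261, 32]);
  cube([26, 26, 397]);
  translate([314, 0, 0]) cube([26, 26, 397]);
  translate([0, 235, 0]) cube([26, 26, 397]);
  translate([314, 235, 0]) cube([26, 26, 397]);
}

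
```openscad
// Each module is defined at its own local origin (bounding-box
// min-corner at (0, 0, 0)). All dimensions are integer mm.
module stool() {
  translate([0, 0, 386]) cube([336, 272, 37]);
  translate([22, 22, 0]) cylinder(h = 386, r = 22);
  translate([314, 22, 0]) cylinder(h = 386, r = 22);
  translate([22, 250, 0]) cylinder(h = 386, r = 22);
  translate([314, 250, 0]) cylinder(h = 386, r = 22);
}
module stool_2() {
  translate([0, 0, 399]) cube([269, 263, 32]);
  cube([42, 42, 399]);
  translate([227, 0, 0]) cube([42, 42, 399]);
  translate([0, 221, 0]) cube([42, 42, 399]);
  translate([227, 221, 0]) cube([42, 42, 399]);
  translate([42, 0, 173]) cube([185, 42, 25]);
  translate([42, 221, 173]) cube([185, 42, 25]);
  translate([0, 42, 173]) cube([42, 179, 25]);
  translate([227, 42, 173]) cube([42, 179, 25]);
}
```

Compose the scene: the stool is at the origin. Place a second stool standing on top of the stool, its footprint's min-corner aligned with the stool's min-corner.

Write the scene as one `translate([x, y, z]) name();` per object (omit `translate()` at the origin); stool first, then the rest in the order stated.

stool();
translate([0, 0, 423]) stool_2();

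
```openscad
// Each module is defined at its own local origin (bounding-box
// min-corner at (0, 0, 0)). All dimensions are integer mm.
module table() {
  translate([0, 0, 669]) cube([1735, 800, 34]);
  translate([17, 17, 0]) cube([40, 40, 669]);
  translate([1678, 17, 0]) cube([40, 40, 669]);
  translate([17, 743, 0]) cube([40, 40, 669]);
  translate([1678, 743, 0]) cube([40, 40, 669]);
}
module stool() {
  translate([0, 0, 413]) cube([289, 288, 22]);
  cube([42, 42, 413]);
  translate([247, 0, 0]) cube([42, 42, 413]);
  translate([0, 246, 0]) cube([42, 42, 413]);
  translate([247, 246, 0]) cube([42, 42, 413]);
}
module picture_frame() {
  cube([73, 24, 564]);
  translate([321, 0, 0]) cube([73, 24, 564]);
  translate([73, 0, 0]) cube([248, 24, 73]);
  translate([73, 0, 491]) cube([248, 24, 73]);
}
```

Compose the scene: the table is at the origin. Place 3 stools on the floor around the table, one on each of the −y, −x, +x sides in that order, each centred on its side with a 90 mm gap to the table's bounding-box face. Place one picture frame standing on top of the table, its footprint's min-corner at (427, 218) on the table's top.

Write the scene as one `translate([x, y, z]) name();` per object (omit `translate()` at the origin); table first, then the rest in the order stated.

table();
translate([723, -378, 0]) stool();
translate([-379, 256, 0]) stool();
translate([1825, 256, 0]) stool();
translate([427, 218, 703]) picture_frame();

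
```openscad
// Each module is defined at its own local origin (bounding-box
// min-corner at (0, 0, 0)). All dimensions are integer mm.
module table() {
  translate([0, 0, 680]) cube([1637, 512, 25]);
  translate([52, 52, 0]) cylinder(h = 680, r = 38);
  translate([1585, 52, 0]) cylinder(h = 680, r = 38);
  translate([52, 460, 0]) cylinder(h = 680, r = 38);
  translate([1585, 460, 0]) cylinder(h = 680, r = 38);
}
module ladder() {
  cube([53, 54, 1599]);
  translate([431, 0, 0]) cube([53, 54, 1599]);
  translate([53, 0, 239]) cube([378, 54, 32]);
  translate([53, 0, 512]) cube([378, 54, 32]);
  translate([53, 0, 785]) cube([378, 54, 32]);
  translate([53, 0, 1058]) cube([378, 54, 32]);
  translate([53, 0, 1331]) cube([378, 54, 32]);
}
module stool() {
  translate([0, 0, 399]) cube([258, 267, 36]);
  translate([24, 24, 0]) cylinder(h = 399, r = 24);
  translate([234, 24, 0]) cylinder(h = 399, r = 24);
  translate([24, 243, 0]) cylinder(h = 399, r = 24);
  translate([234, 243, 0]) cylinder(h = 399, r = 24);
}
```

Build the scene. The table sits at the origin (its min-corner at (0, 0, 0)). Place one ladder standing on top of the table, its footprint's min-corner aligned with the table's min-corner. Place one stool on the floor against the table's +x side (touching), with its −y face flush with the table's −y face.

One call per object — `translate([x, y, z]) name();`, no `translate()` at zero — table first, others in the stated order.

table();
translate([0, 0, 705]) ladder();
translate([1637, 0, 0]) stool();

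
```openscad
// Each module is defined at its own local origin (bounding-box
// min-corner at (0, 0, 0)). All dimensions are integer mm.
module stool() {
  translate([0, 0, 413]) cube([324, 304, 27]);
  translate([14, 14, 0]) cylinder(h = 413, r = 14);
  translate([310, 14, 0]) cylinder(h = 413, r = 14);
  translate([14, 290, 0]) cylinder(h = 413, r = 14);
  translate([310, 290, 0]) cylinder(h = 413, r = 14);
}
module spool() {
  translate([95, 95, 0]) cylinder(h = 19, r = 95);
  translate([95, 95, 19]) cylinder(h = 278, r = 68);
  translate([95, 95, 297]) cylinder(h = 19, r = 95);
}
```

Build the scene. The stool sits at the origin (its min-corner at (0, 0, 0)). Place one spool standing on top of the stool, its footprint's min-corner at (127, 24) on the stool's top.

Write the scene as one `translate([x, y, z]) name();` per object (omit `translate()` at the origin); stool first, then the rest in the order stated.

stool();
translate([127, 24, 440]) spool();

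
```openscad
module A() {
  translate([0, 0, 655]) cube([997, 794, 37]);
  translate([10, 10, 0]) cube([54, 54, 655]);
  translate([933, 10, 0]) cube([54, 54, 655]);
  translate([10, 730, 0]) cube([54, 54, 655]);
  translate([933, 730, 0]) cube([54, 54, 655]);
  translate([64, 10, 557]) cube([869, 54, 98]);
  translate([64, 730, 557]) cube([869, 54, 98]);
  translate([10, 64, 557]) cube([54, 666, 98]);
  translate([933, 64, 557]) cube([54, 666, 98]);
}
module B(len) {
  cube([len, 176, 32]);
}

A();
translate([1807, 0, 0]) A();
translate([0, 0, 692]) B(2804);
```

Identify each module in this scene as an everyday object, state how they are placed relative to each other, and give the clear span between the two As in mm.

A is a table. B is a beam. A beam spans the tops of two tables. The clear span between the two tables is 810 mm.

Second table starts at x = 1807; first ends at x = 997; clear span = 1807 − 997 = 810 mm.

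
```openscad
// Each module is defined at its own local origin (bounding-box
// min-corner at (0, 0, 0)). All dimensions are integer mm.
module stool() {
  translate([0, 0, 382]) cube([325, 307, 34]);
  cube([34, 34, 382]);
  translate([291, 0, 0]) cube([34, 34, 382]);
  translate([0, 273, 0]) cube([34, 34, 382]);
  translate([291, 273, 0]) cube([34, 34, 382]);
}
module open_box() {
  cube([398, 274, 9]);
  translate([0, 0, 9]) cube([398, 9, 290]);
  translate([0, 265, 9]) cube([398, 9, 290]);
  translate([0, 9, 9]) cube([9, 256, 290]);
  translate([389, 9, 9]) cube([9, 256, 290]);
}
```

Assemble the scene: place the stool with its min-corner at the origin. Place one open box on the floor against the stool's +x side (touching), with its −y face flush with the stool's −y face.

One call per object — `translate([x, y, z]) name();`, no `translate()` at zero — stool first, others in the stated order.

stool();
translate([325, 0, 0]) open_box();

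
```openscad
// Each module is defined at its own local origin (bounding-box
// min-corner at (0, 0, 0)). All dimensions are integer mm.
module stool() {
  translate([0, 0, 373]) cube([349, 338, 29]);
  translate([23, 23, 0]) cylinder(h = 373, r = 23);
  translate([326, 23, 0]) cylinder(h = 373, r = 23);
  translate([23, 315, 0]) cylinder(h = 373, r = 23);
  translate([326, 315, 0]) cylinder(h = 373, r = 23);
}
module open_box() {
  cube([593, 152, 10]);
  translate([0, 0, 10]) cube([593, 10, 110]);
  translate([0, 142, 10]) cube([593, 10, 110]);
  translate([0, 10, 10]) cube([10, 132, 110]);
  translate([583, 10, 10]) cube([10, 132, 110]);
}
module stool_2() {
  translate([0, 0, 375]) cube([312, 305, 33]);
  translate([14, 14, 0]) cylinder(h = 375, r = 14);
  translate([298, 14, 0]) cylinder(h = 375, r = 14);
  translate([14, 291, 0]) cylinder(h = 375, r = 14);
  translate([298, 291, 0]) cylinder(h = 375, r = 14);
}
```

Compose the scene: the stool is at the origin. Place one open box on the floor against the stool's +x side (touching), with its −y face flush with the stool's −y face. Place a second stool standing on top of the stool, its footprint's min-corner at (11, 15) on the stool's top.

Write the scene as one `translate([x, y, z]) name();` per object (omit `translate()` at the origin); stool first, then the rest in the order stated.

stool();
translate([349, 0, 0]) open_box();
translate([11, 15, 402]) stool_2();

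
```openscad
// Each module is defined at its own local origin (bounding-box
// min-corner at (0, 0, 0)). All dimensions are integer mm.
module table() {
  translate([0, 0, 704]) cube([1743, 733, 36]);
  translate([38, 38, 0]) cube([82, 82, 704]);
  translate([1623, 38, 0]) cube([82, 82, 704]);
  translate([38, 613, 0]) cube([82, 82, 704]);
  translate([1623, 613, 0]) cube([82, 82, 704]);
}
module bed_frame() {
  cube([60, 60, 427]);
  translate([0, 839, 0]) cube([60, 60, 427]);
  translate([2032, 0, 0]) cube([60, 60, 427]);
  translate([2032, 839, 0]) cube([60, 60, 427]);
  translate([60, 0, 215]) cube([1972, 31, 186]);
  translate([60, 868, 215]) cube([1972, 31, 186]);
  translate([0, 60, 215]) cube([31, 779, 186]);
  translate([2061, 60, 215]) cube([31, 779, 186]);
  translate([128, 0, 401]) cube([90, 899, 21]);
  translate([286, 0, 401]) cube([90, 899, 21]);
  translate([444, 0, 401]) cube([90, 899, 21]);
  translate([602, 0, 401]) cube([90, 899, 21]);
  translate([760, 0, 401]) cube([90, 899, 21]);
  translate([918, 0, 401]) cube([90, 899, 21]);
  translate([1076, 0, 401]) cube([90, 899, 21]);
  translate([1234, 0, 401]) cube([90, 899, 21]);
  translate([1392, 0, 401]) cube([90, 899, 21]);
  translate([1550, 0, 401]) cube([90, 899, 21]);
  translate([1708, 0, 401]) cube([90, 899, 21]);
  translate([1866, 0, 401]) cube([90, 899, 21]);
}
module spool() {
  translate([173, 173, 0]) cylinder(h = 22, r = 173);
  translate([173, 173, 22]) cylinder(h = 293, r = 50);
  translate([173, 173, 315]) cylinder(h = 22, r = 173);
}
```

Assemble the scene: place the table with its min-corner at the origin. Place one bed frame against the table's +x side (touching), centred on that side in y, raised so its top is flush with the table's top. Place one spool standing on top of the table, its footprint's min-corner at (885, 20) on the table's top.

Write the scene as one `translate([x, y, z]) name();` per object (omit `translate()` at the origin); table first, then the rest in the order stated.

table();
translate([1743, -83, 313]) bed_frame();
translate([885, 20, 740]) spool();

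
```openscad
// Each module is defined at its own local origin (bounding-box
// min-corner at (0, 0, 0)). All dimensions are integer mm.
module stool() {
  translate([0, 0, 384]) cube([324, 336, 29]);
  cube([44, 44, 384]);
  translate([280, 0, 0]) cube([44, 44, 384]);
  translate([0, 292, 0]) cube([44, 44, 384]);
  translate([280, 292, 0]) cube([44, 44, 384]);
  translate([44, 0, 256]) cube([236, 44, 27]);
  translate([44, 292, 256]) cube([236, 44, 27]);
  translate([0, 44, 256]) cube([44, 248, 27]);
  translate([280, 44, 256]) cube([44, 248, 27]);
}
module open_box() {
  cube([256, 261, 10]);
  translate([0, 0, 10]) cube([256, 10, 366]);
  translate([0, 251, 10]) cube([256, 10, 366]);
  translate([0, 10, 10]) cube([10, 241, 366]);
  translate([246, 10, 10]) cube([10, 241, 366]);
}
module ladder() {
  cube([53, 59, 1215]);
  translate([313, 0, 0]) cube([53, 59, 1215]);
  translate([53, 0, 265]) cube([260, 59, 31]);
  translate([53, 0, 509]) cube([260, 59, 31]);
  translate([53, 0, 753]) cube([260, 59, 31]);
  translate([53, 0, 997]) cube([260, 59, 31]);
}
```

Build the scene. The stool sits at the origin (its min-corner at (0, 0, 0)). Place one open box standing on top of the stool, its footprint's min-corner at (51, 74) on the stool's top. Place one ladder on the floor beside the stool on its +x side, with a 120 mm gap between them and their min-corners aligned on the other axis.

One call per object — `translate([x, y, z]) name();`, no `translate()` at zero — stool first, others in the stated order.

stool();
translate([51, 74, 413]) open_box();
translate([444, 0, 0]) ladder();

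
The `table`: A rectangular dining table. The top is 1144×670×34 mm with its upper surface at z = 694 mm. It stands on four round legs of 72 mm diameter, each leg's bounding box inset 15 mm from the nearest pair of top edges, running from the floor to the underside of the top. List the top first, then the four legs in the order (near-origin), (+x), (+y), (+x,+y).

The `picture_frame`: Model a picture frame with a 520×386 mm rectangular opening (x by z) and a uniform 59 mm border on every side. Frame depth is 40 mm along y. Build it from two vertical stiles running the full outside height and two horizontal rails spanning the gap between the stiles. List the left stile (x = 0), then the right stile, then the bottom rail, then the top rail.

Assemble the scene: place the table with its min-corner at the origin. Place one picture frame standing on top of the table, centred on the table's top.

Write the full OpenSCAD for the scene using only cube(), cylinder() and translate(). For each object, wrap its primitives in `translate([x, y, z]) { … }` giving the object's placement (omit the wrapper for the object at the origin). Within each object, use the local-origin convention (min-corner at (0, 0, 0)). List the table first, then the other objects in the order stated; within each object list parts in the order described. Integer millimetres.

translate([0, 0, 660]) cube([1144, 670, 34]);
translate([51, 51, 0]) cylinder(h = 660, r = 36);
translate([1093, 51, 0]) cylinder(h = 660, r = 36);
translate([51, 619, 0]) cylinder(h = 660, r = 36);
translate([1093, 619, 0]) cylinder(h = 660, r = 36);
translate([253, 315, 694]) {
  cube([59, 40, 504]);
  translate([579, 0, 0]) cube([59, 40, 504]);
  translate([59, 0, 0]) cube([520, 40, 59]);
  translate([59, 0, 445]) cube([520, 40, 59]);
}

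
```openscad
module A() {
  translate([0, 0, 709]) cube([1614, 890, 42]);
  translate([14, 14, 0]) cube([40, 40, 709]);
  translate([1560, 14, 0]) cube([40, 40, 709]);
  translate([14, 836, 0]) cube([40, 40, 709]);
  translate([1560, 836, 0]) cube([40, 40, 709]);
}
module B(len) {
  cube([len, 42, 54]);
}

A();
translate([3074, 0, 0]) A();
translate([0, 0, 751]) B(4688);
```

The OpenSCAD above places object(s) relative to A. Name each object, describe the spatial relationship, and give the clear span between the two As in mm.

Second table starts at x = 3074; first ends at x = 1614; clear span = 3074 − 1614 = 1460 mm.

A is a table. B is a beam. A beam spans the tops of two tables. The clear span between the two tables is 1460 mm.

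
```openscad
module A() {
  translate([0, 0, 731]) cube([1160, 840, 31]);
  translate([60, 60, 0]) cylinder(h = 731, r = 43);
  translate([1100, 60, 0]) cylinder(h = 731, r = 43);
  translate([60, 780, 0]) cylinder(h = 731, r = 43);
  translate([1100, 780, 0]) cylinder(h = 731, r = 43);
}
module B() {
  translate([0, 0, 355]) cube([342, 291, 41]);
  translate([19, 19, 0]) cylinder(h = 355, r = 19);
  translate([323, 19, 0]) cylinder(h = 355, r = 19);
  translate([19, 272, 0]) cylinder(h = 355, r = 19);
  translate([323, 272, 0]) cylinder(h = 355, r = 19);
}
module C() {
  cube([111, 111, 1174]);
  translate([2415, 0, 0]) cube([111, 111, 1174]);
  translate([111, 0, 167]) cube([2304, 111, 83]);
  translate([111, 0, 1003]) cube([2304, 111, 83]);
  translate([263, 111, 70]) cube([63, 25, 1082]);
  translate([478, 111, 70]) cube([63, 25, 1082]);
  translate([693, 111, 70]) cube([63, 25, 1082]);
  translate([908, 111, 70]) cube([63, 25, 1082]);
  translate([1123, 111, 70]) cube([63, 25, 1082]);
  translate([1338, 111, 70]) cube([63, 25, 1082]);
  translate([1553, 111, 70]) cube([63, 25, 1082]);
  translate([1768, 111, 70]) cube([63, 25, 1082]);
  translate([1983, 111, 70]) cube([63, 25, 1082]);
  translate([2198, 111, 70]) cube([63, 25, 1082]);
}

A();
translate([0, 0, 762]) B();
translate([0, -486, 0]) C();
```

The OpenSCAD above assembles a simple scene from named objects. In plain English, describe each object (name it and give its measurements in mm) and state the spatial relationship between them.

A is a rectangular dining table. The top is 1160×840×31 mm with its upper surface at z = 762 mm. It stands on four round legs of 86 mm diameter, each leg's bounding box inset 17 mm from the nearest pair of top edges, running from the floor to the underside of the top.

B is a four-legged stool. The seat is 342×291 mm, 41 mm thick, top at z = 396 mm. It stands on four round legs, each 38 mm in diameter, from z = 0 to the seat underside, each leg's axis is inset half a diameter from the nearest pair of seat edges (so the leg's bounding box is flush with the corner).

C is a fence section. Two 111×111 mm posts, 1174 mm tall, stand on the floor with a clear span of 2304 mm between their inner faces. Two horizontal rails of 111×83 mm section span the gap between the posts with their undersides at z = 167 mm and z = 1003 mm, flush with the posts' −y face. 10 pickets, each 63 mm wide, 25 mm thick and 1082 mm tall, are fixed to the +y face of the rails with their bottoms at z = 70 mm, evenly spaced across the span with equal gaps (rounded down to the nearest mm) at the −x end and between each pair — any rounding remainder accumulates at the +x end.

The stool is on top of the table. The fence section is on the floor beside the table on its −y side.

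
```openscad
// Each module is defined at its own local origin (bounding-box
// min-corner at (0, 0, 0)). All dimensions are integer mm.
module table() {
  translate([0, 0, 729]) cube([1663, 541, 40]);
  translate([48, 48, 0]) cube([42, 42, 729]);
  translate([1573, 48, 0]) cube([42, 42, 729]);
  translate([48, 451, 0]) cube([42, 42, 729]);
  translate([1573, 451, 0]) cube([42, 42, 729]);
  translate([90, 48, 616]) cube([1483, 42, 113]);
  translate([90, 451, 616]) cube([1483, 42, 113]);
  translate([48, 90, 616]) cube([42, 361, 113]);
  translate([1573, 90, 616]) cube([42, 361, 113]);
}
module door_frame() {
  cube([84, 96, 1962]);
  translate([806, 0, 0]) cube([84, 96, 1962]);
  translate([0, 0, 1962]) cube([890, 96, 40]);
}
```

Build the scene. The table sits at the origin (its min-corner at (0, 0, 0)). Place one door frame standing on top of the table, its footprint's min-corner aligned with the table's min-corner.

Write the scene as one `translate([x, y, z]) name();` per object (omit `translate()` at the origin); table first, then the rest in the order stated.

table();
translate([0, 0, 769]) door_frame();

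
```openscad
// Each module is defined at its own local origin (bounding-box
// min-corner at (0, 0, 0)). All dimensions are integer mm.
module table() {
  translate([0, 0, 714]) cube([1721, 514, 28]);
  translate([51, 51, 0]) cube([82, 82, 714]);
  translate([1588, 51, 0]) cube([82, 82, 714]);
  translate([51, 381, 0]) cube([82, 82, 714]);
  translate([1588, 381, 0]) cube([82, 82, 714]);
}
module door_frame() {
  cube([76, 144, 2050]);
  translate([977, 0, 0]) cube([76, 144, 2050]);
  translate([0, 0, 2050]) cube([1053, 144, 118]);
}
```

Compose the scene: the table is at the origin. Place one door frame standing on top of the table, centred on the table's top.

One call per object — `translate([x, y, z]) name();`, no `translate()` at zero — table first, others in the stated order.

table();
translate([334, 185, 742]) door_frame();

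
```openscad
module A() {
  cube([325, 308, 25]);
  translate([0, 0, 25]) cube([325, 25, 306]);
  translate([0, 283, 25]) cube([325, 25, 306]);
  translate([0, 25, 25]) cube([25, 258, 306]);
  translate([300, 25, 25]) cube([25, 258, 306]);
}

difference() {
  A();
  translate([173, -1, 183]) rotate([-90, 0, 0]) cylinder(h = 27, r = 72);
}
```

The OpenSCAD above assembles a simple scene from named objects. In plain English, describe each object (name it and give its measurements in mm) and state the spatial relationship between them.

A is an open-topped rectangular box: outside dimensions 325×308×331 mm, with a uniform wall and base thickness of 25 mm. The base is a full 325×308 slab on the floor; four walls sit on top of the base. The front and back walls (the −y and +y sides) span the full width; the two side walls fit between them.

The open box has a circular hole of radius 72 mm through its front wall, centred at (x = 173, z = 183).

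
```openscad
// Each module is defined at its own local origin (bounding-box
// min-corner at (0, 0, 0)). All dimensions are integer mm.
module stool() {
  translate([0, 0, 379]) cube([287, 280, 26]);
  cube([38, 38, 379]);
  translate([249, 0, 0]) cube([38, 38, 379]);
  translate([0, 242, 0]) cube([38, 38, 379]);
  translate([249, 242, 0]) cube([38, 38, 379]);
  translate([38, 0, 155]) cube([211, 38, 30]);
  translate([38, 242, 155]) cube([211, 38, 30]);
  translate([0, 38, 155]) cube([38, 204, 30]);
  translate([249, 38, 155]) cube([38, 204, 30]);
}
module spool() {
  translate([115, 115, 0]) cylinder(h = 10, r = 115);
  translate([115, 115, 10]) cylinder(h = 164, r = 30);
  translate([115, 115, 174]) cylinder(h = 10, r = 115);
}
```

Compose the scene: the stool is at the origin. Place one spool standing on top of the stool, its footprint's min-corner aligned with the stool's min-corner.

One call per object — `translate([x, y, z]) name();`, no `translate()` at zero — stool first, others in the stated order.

stool();
translate([0, 0, 405]) spool();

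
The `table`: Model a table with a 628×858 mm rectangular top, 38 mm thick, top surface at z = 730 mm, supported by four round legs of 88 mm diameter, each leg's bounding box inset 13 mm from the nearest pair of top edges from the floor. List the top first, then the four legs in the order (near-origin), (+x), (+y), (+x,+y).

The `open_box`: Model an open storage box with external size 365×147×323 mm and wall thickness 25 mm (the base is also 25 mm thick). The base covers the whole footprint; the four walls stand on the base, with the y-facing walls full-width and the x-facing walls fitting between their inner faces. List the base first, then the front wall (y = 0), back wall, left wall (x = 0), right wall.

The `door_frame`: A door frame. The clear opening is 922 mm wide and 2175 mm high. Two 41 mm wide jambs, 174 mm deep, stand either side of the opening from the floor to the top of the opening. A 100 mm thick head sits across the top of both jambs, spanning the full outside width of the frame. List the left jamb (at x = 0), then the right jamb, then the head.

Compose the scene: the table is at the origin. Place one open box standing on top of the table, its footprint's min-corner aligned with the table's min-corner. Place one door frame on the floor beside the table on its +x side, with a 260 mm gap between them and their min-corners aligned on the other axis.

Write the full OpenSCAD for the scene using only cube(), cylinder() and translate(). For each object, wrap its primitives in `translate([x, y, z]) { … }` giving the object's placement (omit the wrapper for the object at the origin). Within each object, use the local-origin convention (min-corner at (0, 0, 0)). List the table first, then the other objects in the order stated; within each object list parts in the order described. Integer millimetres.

translate([0, 0, 692]) cube([628, 858, 38]);
translate([57, 57, 0]) cylinder(h = 692, r = 44);
translate([571, 57, 0]) cylinder(h = 692, r = 44);
translate([57, 801, 0]) cylinder(h = 692, r = 44);
translate([571, 801, 0]) cylinder(h = 692, r = 44);
translate([0, 0, 730]) {
  cube([365, 147, 25]);
  translate([0, 0, 25]) cube([365, 25, 298]);
  translate([0, 122, 25]) cube([365, 25, 298]);
  translate([0, 25, 25]) cube([25, 97, 298]);
  translate([340, 25, 25]) cube([25, 97, 298]);
}
translate([888, 0, 0]) {
  cube([41, 174, 2175]);
  translate([963, 0, 0]) cube([41, 174, 2175]);
  translate([0, 0, 2175]) cube([1004, 174, 100]);
}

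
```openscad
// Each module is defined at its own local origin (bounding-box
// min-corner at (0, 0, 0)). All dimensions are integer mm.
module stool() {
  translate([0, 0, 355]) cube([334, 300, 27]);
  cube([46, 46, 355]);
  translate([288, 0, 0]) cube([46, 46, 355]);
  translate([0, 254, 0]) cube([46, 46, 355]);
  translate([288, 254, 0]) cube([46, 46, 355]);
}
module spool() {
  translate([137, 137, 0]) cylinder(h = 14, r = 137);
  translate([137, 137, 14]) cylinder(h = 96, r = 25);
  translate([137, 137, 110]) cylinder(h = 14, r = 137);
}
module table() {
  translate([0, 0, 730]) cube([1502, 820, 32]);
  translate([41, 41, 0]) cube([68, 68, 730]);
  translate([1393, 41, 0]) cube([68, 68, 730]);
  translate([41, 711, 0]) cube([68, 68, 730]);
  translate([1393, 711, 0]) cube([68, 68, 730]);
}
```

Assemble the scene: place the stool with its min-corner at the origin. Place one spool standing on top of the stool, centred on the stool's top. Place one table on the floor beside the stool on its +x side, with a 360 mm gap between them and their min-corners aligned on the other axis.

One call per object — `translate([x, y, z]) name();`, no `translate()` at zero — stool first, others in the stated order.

stool();
translate([30, 13, 382]) spool();
translate([694, 0, 0]) table();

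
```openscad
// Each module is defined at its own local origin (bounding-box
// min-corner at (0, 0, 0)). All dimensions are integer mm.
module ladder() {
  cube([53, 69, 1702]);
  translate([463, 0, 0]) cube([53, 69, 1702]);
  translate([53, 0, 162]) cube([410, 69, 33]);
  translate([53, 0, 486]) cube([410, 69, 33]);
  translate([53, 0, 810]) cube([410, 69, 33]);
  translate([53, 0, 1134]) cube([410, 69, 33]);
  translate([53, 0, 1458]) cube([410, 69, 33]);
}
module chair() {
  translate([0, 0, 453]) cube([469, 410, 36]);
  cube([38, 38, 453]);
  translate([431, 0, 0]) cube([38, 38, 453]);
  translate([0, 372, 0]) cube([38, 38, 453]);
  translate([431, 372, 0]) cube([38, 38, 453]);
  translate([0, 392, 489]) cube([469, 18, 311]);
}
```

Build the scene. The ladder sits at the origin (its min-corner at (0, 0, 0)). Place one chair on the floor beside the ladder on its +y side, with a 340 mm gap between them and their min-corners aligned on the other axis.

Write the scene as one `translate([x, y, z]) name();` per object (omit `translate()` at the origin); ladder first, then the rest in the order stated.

ladder();
translate([0, 409, 0]) chair();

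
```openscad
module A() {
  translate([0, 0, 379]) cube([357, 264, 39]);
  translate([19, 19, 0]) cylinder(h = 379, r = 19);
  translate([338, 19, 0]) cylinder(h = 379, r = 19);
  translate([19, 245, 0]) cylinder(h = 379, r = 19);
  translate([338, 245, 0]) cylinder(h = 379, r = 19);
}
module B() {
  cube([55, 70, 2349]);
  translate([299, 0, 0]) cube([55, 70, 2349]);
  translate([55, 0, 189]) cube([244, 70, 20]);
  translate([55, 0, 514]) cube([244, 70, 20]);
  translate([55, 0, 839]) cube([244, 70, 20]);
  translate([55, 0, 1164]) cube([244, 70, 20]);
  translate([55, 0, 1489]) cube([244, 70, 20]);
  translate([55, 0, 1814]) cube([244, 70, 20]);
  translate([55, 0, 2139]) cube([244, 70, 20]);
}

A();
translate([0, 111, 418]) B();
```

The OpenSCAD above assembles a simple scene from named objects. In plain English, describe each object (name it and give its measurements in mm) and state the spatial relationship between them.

A is a four-legged stool. The seat is 357×264 mm, 39 mm thick, top at z = 418 mm. It stands on four round legs, each 38 mm in diameter, from z = 0 to the seat underside, each leg's axis is inset half a diameter from the nearest pair of seat edges (so the leg's bounding box is flush with the corner).

B is a straight ladder. Two 55×70 mm vertical rails, 2349 mm tall, stand 354 mm apart (outside-to-outside) with their front faces coplanar on the −y side. 7 rungs, each 70 mm deep and 20 mm tall, span between the inner faces of the rails, front faces flush with the rails. The lowest rung's underside is at z = 189 mm and rungs are spaced 325 mm apart (underside to underside).

The ladder is on top of the stool.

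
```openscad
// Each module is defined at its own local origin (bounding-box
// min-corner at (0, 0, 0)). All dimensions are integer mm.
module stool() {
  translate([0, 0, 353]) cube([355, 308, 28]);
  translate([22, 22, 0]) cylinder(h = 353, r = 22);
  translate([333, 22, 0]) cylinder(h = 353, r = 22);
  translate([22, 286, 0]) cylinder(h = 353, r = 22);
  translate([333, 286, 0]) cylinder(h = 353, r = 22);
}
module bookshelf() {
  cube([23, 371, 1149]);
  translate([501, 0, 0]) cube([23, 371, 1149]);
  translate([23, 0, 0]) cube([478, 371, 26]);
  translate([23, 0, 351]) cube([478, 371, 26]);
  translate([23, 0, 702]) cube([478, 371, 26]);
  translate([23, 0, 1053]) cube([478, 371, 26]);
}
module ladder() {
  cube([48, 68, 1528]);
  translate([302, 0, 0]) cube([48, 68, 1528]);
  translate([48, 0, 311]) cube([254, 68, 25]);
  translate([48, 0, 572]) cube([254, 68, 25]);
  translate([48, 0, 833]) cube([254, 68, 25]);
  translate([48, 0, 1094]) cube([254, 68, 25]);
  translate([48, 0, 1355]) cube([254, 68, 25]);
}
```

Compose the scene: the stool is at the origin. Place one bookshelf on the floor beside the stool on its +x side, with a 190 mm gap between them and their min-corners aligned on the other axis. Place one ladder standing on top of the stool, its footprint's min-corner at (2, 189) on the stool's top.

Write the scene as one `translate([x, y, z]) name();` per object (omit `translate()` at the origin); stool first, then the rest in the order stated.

stool();
translate([545, 0, 0]) bookshelf();
translate([2, 189, 381]) ladder();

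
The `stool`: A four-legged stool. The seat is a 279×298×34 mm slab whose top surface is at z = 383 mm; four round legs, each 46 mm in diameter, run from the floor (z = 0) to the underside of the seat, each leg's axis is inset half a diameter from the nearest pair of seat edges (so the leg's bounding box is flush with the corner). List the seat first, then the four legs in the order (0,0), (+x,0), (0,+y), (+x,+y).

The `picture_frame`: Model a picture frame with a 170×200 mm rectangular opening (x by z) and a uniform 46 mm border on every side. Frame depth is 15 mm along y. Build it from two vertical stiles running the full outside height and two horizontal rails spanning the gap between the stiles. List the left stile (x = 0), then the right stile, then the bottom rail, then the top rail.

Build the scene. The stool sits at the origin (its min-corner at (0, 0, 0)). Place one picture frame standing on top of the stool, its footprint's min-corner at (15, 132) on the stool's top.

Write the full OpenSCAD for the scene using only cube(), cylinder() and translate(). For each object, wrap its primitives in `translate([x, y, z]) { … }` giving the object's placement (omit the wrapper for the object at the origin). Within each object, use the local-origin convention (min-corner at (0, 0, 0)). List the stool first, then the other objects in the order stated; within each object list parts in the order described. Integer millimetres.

translate([0, 0, 349]) cube([279, 298, 34]);
translate([23, 23, 0]) cylinder(h = 349, r = 23);
translate([256, 23, 0]) cylinder(h = 349, r = 23);
translate([23, 275, 0]) cylinder(h = 349, r = 23);
translate([256, 275, 0]) cylinder(h = 349, r = 23);
translate([15, 132, 383]) {
  cube([46, 15, 292]);
  translate([216, 0, 0]) cube([46, 15, 292]);
  translate([46, 0, 0]) cube([170, 15, 46]);
  translate([46, 0, 246]) cube([170, 15, 46]);
}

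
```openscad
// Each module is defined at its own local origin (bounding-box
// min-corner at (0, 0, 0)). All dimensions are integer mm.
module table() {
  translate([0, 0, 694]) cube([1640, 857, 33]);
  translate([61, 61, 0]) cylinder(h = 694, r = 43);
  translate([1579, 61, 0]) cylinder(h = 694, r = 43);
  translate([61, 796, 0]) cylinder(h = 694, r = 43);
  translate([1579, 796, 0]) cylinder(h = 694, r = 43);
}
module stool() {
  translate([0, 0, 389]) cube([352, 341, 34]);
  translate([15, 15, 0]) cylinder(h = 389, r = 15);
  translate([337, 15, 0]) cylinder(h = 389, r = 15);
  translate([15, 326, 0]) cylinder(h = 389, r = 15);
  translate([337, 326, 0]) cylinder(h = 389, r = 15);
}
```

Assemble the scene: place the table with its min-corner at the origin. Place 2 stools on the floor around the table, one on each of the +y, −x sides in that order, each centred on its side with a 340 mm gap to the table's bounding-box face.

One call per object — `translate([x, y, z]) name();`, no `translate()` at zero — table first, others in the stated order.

table();
translate([644, 1197, 0]) stool();
translate([-692, 258, 0]) stool();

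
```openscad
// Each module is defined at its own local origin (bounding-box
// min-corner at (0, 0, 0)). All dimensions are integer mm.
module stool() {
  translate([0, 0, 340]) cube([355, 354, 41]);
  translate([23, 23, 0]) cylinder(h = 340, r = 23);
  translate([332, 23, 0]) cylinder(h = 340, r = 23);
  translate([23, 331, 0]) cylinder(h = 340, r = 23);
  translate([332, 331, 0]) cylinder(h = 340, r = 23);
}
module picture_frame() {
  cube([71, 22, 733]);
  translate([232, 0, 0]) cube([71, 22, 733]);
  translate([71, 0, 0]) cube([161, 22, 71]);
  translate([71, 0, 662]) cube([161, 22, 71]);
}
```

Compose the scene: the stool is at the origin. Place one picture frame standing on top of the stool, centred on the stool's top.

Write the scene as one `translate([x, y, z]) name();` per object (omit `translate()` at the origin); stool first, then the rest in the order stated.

stool();
translate([26, 166, 381]) picture_frame();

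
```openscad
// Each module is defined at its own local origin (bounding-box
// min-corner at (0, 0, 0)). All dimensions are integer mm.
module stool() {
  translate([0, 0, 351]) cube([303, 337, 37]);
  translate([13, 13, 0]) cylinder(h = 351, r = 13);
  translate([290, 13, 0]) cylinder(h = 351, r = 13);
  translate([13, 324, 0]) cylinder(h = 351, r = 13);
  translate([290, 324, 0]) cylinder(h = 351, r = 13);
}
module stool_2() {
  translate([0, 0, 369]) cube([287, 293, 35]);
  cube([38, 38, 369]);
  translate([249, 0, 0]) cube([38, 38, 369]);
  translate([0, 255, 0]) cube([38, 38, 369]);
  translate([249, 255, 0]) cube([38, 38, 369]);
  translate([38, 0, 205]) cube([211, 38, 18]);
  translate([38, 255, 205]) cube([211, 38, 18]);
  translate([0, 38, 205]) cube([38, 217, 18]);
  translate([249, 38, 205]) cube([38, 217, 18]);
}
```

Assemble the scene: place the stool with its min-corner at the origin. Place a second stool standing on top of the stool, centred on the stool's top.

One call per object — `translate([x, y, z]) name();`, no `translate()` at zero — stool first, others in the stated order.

stool();
translate([8, 22, 388]) stool_2();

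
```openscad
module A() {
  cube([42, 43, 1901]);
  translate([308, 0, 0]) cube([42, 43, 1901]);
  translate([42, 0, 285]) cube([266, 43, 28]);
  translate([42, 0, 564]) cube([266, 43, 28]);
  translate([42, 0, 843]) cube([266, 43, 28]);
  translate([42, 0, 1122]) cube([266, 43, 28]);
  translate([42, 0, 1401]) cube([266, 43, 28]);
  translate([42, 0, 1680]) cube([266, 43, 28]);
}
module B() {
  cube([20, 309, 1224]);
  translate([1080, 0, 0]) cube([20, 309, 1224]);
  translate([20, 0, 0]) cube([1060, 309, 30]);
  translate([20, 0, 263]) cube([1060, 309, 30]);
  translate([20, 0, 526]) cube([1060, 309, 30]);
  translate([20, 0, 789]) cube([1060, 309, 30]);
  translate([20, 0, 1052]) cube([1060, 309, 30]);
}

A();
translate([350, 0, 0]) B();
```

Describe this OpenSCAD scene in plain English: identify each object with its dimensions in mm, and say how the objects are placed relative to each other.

A is a wooden ladder with two side rails of 42×43 mm section and 1901 mm height, set 350 mm apart overall. Between them run 6 rectangular rungs (43 mm deep, 28 mm thick), front faces flush with the rails' −y face. The bottom of the first rung is 285 mm above the floor and each subsequent rung is 279 mm higher than the one below.

B is an open bookshelf. Two side panels, each 20 mm thick, 309 mm deep and 1224 mm tall, stand 1100 mm apart (outside-to-outside). Between them sit 5 shelves, each 30 mm thick and 309 mm deep, spanning the full gap between the sides. The bottom shelf rests on the floor (its underside at z = 0) and the clear gap between one shelf's top and the next shelf's underside is 233 mm.

The bookshelf is against the ladder's +x side, with their −y faces flush.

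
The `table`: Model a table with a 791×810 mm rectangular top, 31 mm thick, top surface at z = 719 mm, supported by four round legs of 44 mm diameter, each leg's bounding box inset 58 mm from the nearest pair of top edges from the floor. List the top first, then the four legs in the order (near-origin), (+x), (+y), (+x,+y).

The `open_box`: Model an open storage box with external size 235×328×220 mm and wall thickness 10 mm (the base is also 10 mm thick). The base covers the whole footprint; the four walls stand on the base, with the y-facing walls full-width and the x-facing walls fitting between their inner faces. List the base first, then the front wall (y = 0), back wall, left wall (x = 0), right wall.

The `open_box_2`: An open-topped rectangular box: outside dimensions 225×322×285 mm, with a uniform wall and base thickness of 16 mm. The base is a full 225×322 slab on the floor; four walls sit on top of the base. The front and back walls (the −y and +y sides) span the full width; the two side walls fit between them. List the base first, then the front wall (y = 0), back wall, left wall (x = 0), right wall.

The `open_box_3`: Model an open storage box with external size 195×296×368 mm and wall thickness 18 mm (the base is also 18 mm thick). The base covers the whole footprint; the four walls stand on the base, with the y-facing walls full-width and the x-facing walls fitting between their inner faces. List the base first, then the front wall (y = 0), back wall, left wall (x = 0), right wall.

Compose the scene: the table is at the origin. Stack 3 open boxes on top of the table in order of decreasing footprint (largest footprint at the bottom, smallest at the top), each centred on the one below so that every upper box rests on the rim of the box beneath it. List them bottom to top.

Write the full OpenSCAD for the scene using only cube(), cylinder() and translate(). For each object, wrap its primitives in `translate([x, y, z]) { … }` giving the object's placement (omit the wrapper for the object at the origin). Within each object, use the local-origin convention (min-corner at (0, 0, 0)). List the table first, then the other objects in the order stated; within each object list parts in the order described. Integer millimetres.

translate([0, 0, 688]) cube([791, 810, 31]);
translate([80, 80, 0]) cylinder(h = 688, r = 22);
translate([711, 80, 0]) cylinder(h = 688, r = 22);
translate([80, 730, 0]) cylinder(h = 688, r = 22);
translate([711, 730, 0]) cylinder(h = 688, r = 22);
translate([278, 241, 719]) {
  cube([235, 328, 10]);
  translate([0, 0, 10]) cube([235, 10, 210]);
  translate([0, 318, 10]) cube([235, 10, 210]);
  translate([0, 10, 10]) cube([10, 308, 210]);
  translate([225, 10, 10]) cube([10, 308, 210]);
}
translate([283, 244, 939]) {
  cube([225, 322, 16]);
  translate([0, 0, 16]) cube([225, 16, 269]);
  translate([0, 306, 16]) cube([225, 16, 269]);
  translate([0, 16, 16]) cube([16, 290, 269]);
  translate([209, 16, 16]) cube([16, 290, 269]);
}
translate([298, 257, 1224]) {
  cube([195, 296, 18]);
  translate([0, 0, 18]) cube([195, 18, 350]);
  translate([0, 278, 18]) cube([195, 18, 350]);
  translate([0, 18, 18]) cube([18, 260, 350]);
  translate([177, 18, 18]) cube([18, 260, 350]);
}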